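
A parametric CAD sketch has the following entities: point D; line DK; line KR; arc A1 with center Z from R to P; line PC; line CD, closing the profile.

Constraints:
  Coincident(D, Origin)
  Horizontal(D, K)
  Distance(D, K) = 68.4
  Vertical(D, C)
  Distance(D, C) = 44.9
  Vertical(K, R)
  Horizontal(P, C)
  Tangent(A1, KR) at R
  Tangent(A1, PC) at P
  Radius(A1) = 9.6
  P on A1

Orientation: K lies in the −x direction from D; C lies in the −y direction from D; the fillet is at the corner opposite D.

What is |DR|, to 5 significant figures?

76.972

D is at the origin; D and K share the same y with |DK| = 68.4 and K on the −x side, so K = (-68.400, 0.0000). D and C share the same x with |DC| = 44.9 and C on the −y side, so C = (0.0000, -44.900). The virtual corner opposite D is at (-68.400, -44.900). A1 meets KR tangentially, so ZR is at right angles to KR and A1 meets PC tangentially, so ZP is at right angles to PC, with radius 9.6, so the center Z sits 9.6 in from both sides at Z = (-58.800, -35.300). That places the tangent points at R = (-68.400, -35.300) on KR and P = (-58.800, -44.900) on PC. Then |DR| = |R − D| = 76.972.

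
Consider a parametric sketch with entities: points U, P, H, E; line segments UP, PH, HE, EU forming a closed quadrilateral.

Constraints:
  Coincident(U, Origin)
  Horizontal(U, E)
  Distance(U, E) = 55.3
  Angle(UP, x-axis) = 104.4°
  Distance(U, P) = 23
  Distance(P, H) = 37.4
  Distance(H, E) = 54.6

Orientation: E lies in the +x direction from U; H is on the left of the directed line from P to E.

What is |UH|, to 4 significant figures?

50.90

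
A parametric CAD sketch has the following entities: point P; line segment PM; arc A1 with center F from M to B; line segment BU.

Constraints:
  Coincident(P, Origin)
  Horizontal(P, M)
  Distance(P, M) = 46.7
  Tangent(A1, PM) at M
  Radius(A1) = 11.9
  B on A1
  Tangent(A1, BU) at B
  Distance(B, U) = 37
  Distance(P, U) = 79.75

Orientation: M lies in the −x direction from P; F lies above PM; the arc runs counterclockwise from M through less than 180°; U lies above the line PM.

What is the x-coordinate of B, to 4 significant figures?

-38.43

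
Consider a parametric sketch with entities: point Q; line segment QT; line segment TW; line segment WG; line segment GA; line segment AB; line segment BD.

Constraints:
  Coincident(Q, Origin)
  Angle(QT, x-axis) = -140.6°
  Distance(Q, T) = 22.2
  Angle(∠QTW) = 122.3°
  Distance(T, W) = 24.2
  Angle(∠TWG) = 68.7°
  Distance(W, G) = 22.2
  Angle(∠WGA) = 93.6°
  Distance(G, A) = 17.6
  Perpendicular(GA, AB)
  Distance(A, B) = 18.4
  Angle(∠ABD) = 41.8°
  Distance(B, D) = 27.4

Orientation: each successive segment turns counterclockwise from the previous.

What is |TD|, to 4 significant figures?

27.95

GA is perpendicular to AB, so AB runs at -155.2°; with |AB| = 18.4, B = (-18.72, -19.29). ∠ABD = 41.8° gives BD at -17.00° from the x-axis; with |BD| = 27.4, D = (7.482, -27.30). Then |TD| = |D − T| = 27.95.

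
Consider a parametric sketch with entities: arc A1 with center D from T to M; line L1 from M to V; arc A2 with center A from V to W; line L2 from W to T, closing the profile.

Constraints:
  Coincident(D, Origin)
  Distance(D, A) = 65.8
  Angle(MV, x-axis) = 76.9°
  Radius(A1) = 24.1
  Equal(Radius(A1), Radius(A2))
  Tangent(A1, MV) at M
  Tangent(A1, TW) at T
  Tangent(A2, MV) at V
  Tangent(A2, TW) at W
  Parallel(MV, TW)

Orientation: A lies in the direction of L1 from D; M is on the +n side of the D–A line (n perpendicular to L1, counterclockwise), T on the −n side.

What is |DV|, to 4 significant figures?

70.07

The slot axis is L1's direction at 76.9°, so u = (cos 76.9°, sin 76.9°) = (0.2267, 0.9740) and n = (−sin 76.9°, cos 76.9°) = (-0.9740, 0.2267). D is at the origin and A lies 65.8 along u from D, so A = 65.8·u = (14.91, 64.09). Tangency of A1 to both parallel lines with radius 24.1 puts M and T at D ± 24.1·n: M = (-23.47, 5.462), T = (23.47, -5.462). Equal radii place V and W the same way about A: V = A + 24.1·n = (-8.559, 69.55), W = A − 24.1·n = (38.39, 58.63). Then |DV| = |V − D| = 70.07.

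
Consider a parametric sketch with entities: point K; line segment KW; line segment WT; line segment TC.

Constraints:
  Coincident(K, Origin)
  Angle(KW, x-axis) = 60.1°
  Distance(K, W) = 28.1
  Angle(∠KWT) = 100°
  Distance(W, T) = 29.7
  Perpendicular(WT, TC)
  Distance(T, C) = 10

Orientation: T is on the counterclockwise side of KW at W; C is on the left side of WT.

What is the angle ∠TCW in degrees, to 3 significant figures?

71.4°

∠KWT = 100.0°, so WT runs at 60.1° + (180° − 100.0°) = 140° from the x-axis; with |WT| = 29.7, T = W + 29.7·(cos 140°, sin 140°) = (-8.78, 43.4). The perpendicularity gives TC at right angles to WT; with |TC| = 10.0 on the left of WT, C = T + 10.0·(-0.641, -0.767) = (-15.2, 35.7). Then cos ∠TCW = CT·CW / (|CT||CW|), giving 71.4°.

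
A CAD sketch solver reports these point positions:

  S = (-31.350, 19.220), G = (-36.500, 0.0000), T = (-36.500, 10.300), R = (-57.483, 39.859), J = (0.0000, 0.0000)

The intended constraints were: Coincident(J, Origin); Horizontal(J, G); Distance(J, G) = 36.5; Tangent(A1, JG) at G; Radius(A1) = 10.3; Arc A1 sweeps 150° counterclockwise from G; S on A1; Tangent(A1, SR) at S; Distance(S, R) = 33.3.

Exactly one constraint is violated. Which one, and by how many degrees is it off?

Tangent(A1, SR) at S — off by 8.30°.

J = (0.00, 0.00) ✓; J.y = 0.00, G.y = 0.00 ✓; |JG| = 36.50 ✓; ∠(TG, GJ) = 90.00° ✓; |TG| = 10.30 ✓; bearing(T→S) − bearing(T→G) = 150.0° ✓; |TS| = 10.30 ✓; ∠(TS, SR) = 98.30° ✗; |SR| = 33.30 ✓.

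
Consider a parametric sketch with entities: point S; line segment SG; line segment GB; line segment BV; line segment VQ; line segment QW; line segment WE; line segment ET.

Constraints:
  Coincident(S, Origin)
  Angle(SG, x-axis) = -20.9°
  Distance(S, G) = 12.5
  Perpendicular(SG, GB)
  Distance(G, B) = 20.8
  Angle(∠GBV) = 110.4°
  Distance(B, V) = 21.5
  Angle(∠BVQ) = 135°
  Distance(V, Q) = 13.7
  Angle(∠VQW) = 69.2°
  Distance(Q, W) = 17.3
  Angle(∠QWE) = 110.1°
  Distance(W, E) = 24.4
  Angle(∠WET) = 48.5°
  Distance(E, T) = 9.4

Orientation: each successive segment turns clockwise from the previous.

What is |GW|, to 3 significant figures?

22.8

S is at the origin; SG runs at -20.9° with length 12.5, so G = (11.7, -4.46). The perpendicularity gives GB at right angles to SG, so GB runs at -111°; with |GB| = 20.8, B = (4.26, -23.9). ∠GBV = 110.4° gives BV at 180° from the x-axis; with |BV| = 21.5, V = (-17.2, -23.7). ∠BVQ = 135.0° gives VQ at 134° from the x-axis; with |VQ| = 13.7, Q = (-26.8, -13.9). ∠VQW = 69.2° gives QW at 23.7° from the x-axis; with |QW| = 17.3, W = (-11.0, -6.98). Then |GW| = |W − G| = 22.8.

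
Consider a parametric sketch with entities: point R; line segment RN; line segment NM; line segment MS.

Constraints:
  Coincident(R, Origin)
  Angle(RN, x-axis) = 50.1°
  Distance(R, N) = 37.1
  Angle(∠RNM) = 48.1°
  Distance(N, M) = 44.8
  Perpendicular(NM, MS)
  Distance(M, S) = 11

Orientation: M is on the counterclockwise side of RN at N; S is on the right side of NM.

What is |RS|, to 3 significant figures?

43.5

R is at the origin; RN runs at 50.1° with length 37.1, so N = 37.1·(cos 50.1°, sin 50.1°) = (23.8, 28.5). ∠RNM = 48.1°, so NM runs at 50.1° + (180° − 48.1°) = 182° from the x-axis; with |NM| = 44.8, M = N + 44.8·(cos 182°, sin 182°) = (-21.0, 26.9). The perpendicularity gives MS at right angles to NM; with |MS| = 11.0 on the right of NM, S = M + 11.0·(-0.0349, 0.999) = (-21.4, 37.9). Then |RS| = |S − R| = 43.5.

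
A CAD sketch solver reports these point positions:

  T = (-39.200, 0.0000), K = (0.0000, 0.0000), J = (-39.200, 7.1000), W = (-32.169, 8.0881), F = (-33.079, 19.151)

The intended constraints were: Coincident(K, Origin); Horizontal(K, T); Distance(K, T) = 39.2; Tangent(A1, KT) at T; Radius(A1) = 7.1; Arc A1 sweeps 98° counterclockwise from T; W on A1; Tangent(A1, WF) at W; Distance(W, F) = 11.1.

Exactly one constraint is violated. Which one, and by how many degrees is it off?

Tangent(A1, WF) at W — off by 3.30°.

K = (0.00, 0.00) ✓; K.y = 0.00, T.y = 0.00 ✓; |KT| = 39.20 ✓; ∠(JT, TK) = 90.00° ✓; |JT| = 7.100 ✓; bearing(J→W) − bearing(J→T) = 98.00° ✓; |JW| = 7.100 ✓; ∠(JW, WF) = 93.30° ✗; |WF| = 11.10 ✓.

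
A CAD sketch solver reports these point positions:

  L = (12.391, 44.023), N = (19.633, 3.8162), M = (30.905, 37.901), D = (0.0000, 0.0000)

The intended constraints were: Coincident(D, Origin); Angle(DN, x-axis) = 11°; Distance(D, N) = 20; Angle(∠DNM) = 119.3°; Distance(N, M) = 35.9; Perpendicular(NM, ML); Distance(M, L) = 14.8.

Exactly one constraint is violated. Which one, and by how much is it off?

Distance(M, L) = 14.8 — off by 4.70.

D = (0.00, 0.00) ✓; DN at 11.00° ✓; |DN| = 20.00 ✓; ∠DNM = 119.3° ✓; |NM| = 35.90 ✓; ∠(NM, ML) = 90.00° ✓; |ML| = 19.50 ✗.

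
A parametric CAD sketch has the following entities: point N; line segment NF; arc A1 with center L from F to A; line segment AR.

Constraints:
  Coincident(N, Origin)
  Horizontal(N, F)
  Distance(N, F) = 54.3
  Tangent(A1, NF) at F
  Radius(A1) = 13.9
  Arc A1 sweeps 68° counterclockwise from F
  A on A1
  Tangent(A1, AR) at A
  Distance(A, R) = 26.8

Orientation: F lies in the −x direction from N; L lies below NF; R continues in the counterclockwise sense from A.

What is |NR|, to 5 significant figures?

84.197

N is at the origin; NF is horizontal with |NF| = 54.3 and F on the −x side, so F = (-54.300, 0.0000). Tangency of A1 to NF means the radius LF is perpendicular to NF, so L = F + (0, -13.9) = (-54.300, -13.900). On A1, F sits at bearing 90° from L; a 68° counterclockwise sweep puts A at bearing 158°, so A = L + 13.9·(cos 158°, sin 158°) = (-67.188, -8.6930). A1 meets AR tangentially, so LA is at right angles to AR, so AR runs along (−sin 158°, cos 158°); with |AR| = 26.8, R = (-77.227, -33.541). Then |NR| = |R − N| = 84.197.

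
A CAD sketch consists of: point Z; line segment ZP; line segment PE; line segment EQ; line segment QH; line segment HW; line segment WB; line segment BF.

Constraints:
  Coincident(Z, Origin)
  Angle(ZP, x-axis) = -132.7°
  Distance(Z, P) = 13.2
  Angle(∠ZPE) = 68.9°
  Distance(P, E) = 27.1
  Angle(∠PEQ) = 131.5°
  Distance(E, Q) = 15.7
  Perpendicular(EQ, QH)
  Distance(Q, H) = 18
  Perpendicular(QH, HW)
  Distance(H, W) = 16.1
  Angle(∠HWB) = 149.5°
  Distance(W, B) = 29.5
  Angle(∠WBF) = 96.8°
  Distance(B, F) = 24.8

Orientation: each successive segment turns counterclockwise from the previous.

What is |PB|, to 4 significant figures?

18.97

QH ⟂ HW, so HW runs at -153.1°; with |HW| = 16.1, W = (7.745, -3.806). ∠HWB = 149.5° gives WB at -122.6° from the x-axis; with |WB| = 29.5, B = (-8.149, -28.66). Then |PB| = |B − P| = 18.97.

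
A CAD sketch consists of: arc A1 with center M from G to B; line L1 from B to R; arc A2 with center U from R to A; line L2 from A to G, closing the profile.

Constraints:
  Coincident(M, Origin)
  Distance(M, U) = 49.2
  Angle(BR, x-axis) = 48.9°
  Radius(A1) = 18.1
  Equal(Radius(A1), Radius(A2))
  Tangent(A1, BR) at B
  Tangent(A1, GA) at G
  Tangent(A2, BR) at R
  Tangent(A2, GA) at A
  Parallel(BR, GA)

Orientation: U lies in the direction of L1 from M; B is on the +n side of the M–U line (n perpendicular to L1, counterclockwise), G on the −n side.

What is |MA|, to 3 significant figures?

52.4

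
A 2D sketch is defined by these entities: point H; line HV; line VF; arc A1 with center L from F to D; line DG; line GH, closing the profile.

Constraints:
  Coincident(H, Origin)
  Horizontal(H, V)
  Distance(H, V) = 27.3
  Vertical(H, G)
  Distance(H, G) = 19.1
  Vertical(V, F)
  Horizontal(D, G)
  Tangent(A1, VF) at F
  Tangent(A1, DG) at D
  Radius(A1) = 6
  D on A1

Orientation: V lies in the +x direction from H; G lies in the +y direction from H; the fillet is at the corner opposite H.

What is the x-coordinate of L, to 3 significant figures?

21.3

HG is vertical with |HG| = 19.1 and G on the +y side, so G = (0.00, 19.1). The virtual corner opposite H is at (27.3, 19.1). A1 meets VF tangentially, so LF is at right angles to VF and the tangent condition forces LD to be normal to DG, with radius 6.0, so the center L sits 6.0 in from both sides at L = (21.3, 13.1). So L.x = 21.3.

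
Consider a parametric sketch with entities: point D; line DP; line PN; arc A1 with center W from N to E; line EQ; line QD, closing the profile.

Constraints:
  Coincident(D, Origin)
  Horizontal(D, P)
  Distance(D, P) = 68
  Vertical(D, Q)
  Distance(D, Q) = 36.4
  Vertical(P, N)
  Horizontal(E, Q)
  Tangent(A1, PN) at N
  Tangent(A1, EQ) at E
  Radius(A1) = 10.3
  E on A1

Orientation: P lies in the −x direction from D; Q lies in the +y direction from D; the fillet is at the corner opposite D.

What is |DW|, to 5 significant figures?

63.329

D is at the origin; DP is horizontal with |DP| = 68.0 and P on the −x side, so P = (-68.000, 0.0000). D and Q share the same x with |DQ| = 36.4 and Q on the +y side, so Q = (0.0000, 36.400). The virtual corner opposite D is at (-68.000, 36.400). Tangency of A1 to PN means the radius WN is perpendicular to PN and since A1 is tangent to EQ there, WE ⟂ EQ, with radius 10.3, so the center W sits 10.3 in from both sides at W = (-57.700, 26.100). Then |DW| = |W − D| = 63.329.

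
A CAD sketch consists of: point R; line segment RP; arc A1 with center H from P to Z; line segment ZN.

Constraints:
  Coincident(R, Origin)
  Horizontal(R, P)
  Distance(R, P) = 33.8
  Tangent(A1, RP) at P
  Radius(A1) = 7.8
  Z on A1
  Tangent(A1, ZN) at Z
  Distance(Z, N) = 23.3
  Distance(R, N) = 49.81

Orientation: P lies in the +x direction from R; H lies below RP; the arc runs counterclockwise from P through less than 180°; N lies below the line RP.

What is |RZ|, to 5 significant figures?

29.338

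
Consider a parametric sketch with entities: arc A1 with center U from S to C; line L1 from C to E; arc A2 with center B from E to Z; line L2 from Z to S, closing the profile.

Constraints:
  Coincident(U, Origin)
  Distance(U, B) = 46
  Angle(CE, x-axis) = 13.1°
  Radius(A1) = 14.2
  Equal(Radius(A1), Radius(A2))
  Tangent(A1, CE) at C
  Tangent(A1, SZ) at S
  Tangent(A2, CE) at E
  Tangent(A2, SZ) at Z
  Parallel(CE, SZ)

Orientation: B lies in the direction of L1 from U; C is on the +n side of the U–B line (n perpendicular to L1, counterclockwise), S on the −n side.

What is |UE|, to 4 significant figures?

48.14

Tangency of A1 to both parallel lines with radius 14.2 puts C and S at U ± 14.2·n: C = (-3.218, 13.83), S = (3.218, -13.83). Equal radii place E and Z the same way about B: E = B + 14.2·n = (41.58, 24.26), Z = B − 14.2·n = (48.02, -3.404). Then |UE| = |E − U| = 48.14.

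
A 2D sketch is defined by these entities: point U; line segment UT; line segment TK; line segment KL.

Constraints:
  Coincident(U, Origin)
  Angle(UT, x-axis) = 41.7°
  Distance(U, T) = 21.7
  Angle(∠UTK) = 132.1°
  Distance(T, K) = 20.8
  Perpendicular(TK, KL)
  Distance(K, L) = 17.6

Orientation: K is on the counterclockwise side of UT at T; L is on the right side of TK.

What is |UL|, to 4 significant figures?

48.84

U is at the origin; UT runs at 41.7° with length 21.7, so T = 21.7·(cos 41.7°, sin 41.7°) = (16.20, 14.44). ∠UTK = 132.1°, so TK runs at 41.7° + (180° − 132.1°) = 89.60° from the x-axis; with |TK| = 20.8, K = T + 20.8·(cos 89.60°, sin 89.60°) = (16.35, 35.23). The perpendicularity gives KL at right angles to TK; with |KL| = 17.6 on the right of TK, L = K + 17.6·(1.000, -0.006981) = (33.95, 35.11). Then |UL| = |L − U| = 48.84.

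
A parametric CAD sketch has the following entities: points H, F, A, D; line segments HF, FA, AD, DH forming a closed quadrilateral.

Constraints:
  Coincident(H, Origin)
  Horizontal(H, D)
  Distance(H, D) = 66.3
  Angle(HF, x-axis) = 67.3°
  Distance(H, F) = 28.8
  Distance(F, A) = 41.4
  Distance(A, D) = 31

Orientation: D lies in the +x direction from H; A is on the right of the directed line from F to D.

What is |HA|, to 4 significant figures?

36.58

Checks: HF at 67.30° ✓; |FA| = 41.40 ✓; |AD| = 31.00 ✓.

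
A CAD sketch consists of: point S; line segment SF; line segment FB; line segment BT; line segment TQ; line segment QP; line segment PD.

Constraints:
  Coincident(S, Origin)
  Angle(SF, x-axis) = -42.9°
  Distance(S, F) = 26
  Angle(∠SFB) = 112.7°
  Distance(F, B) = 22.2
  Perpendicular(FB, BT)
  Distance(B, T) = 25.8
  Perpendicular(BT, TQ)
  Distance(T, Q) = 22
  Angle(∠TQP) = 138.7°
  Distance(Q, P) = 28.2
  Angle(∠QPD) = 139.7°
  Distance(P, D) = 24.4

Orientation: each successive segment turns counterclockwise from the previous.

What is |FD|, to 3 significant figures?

29.8

S is at the origin; SF runs at -42.9° with length 26.0, so F = (19.0, -17.7). ∠SFB = 112.7° gives FB at 24.4° from the x-axis; with |FB| = 22.2, B = (39.3, -8.53). FB is perpendicular to BT, so BT runs at 114°; with |BT| = 25.8, T = (28.6, 15.0). The perpendicularity gives TQ at right angles to BT, so TQ runs at -156°; with |TQ| = 22.0, Q = (8.57, 5.88). ∠TQP = 138.7° gives QP at -114° from the x-axis; with |QP| = 28.2, P = (-3.03, -19.8). ∠QPD = 139.7° gives PD at -74.0° from the x-axis; with |PD| = 24.4, D = (3.69, -43.3). Then |FD| = |D − F| = 29.8.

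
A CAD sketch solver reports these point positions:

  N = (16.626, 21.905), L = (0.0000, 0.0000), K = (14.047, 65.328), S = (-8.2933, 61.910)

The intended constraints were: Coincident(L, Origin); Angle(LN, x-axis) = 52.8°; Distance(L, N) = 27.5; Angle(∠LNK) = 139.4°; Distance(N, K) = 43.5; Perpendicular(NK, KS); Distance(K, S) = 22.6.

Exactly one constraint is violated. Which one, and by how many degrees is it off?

Perpendicular(NK, KS) — off by 5.30°.

L = (0.00, 0.00) ✓; LN at 52.80° ✓; |LN| = 27.50 ✓; ∠LNK = 139.4° ✓; |NK| = 43.50 ✓; ∠(NK, KS) = 95.30° ✗; |KS| = 22.60 ✓.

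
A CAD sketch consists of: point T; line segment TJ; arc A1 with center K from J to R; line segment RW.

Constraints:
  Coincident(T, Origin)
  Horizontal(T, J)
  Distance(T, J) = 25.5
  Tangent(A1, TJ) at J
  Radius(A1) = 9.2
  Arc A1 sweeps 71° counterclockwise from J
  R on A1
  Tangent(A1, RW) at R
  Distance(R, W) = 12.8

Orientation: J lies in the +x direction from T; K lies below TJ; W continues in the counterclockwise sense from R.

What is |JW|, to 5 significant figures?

22.376

T is at the origin; T and J share the same y with |TJ| = 25.5 and J on the +x side, so J = (25.500, 0.0000). Since A1 is tangent to TJ there, KJ ⟂ TJ, so K = J + (0, -9.2) = (25.500, -9.2000). On A1, J sits at bearing 90° from K; a 71° counterclockwise sweep puts R at bearing 161°, so R = K + 9.2·(cos 161°, sin 161°) = (16.801, -6.2048). The tangent condition forces KR to be normal to RW, so RW runs along (−sin 161°, cos 161°); with |RW| = 12.8, W = (12.634, -18.307). Then |JW| = |W − J| = 22.376.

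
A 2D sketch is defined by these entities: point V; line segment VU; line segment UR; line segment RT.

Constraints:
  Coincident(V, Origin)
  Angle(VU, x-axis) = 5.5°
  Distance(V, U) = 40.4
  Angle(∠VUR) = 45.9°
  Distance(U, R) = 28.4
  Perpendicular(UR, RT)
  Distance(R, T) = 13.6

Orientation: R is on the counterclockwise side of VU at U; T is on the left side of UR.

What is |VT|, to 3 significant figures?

15.4

∠VUR = 45.9°, so UR runs at 5.5° + (180° − 45.9°) = 140° from the x-axis; with |UR| = 28.4, R = U + 28.4·(cos 140°, sin 140°) = (18.6, 22.3). UR ⟂ RT; with |RT| = 13.6 on the left of UR, T = R + 13.6·(-0.648, -0.762) = (9.77, 11.9). Then |VT| = |T − V| = 15.4.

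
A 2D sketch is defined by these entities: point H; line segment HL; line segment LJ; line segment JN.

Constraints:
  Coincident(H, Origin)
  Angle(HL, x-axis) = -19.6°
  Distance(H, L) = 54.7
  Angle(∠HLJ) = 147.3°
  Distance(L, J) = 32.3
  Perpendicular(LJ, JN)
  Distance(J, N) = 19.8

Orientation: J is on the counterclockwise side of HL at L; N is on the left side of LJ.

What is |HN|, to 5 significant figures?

78.935

∠HLJ = 147.3°, so LJ runs at -19.6° + (180° − 147.3°) = 13.100° from the x-axis; with |LJ| = 32.3, J = L + 32.3·(cos 13.100°, sin 13.100°) = (82.990, -11.028). The perpendicularity gives JN at right angles to LJ; with |JN| = 19.8 on the left of LJ, N = J + 19.8·(-0.22665, 0.97398) = (78.502, 8.2564). Then |HN| = |N − H| = 78.935.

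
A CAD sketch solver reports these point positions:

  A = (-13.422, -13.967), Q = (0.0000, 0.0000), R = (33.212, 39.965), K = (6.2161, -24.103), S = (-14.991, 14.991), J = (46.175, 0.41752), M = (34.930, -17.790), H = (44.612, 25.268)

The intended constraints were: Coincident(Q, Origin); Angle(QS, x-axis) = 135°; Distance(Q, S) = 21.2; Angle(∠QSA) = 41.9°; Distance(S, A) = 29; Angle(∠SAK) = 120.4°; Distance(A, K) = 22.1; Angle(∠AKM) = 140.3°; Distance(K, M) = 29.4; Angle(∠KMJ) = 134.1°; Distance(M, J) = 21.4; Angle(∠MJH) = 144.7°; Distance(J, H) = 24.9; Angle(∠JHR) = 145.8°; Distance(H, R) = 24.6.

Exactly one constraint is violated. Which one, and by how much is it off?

Distance(H, R) = 24.6 — off by 6.00.

Q = (0.00, 0.00) ✓; QS at 135.0° ✓; |QS| = 21.20 ✓; ∠QSA = 41.90° ✓; |SA| = 29.00 ✓; ∠SAK = 120.4° ✓; |AK| = 22.10 ✓; ∠AKM = 140.3° ✓; |KM| = 29.40 ✓; ∠KMJ = 134.1° ✓; |MJ| = 21.40 ✓; ∠MJH = 144.7° ✓; |JH| = 24.90 ✓; ∠JHR = 145.8° ✓; |HR| = 18.60 ✗.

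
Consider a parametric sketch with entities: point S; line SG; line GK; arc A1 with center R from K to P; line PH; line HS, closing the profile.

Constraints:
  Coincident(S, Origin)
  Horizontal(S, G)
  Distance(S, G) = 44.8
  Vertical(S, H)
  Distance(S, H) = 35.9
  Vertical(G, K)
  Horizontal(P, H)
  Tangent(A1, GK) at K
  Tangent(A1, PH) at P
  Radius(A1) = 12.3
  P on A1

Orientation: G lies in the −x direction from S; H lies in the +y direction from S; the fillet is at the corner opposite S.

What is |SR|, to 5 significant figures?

40.165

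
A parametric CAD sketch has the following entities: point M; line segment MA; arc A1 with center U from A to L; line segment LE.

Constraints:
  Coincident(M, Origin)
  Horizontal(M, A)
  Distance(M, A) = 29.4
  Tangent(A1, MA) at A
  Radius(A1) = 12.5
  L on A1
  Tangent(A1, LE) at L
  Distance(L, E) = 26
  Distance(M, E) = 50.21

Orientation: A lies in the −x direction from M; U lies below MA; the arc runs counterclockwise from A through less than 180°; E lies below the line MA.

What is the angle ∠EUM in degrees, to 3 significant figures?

111°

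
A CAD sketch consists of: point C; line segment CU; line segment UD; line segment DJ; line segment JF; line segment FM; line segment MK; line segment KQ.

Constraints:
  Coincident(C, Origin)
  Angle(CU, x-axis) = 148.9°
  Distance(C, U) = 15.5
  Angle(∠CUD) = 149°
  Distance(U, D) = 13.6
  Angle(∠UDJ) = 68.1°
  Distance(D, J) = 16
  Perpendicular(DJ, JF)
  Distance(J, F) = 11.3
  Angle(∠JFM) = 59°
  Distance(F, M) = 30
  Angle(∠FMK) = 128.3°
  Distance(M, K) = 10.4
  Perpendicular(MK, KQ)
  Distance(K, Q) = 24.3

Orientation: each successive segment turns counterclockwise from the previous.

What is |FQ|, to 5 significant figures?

29.003

C is at the origin; CU runs at 148.9° with length 15.5, so U = (-13.272, 8.0063). ∠CUD = 149.0° gives UD at 179.90° from the x-axis; with |UD| = 13.6, D = (-26.872, 8.0300). ∠UDJ = 68.1° gives DJ at -68.200° from the x-axis; with |DJ| = 16.0, J = (-20.930, -6.8258). DJ ⟂ JF, so JF runs at 21.800°; with |JF| = 11.3, F = (-10.438, -2.6293). ∠JFM = 59.0° gives FM at 142.80° from the x-axis; with |FM| = 30.0, M = (-34.334, 15.509). ∠FMK = 128.3° gives MK at -165.50° from the x-axis; with |MK| = 10.4, K = (-44.403, 12.905). MK ⟂ KQ, so KQ runs at -75.500°; with |KQ| = 24.3, Q = (-38.319, -10.621). Then |FQ| = |Q − F| = 29.003.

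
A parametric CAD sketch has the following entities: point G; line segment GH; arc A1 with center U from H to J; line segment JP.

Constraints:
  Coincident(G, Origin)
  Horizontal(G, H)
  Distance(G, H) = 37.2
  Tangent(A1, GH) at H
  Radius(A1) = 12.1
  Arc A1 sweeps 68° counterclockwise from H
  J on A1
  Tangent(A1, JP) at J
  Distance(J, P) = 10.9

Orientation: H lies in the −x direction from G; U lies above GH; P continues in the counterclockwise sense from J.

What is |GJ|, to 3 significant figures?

27.1

G is at the origin; GH is horizontal with |GH| = 37.2 and H on the −x side, so H = (-37.2, 0.00). The tangent condition forces UH to be normal to GH, so U = H + (0, 12.1) = (-37.2, 12.1). On A1, H sits at bearing -90° from U; a 68° counterclockwise sweep puts J at bearing -22°, so J = U + 12.1·(cos -22°, sin -22°) = (-26.0, 7.57). Then |GJ| = |J − G| = 27.1.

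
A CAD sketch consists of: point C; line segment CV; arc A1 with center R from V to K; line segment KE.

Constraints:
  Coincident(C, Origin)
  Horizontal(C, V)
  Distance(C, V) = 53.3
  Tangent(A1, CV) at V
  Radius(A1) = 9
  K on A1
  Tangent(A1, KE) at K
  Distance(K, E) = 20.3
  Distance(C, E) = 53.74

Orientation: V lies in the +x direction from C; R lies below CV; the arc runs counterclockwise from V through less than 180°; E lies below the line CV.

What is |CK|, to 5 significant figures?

45.261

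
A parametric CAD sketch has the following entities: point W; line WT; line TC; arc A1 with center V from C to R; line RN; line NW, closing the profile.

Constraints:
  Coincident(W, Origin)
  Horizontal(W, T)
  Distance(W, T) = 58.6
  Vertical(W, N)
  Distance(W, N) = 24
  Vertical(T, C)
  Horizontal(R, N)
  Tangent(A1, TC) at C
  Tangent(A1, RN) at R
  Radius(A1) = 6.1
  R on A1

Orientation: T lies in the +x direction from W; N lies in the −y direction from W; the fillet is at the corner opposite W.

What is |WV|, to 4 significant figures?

55.47

W is at the origin; WT is horizontal with |WT| = 58.6 and T on the +x side, so T = (58.60, 0.000). WN is vertical with |WN| = 24.0 and N on the −y side, so N = (0.000, -24.00). The virtual corner opposite W is at (58.60, -24.00). Since A1 is tangent to TC there, VC ⟂ TC and A1 meets RN tangentially, so VR is at right angles to RN, with radius 6.1, so the center V sits 6.1 in from both sides at V = (52.50, -17.90). Then |WV| = |V − W| = 55.47.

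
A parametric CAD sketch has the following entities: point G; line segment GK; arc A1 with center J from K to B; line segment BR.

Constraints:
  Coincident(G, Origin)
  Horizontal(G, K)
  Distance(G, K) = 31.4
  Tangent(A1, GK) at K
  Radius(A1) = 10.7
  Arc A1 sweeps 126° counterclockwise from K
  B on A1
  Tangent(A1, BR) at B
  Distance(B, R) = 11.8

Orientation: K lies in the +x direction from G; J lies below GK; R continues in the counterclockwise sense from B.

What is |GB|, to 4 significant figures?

28.39

G is at the origin; GK is horizontal with |GK| = 31.4 and K on the +x side, so K = (31.40, 0.000). A1 meets GK tangentially, so JK is at right angles to GK, so J = K + (0, -10.7) = (31.40, -10.70). On A1, K sits at bearing 90° from J; a 126° counterclockwise sweep puts B at bearing 216°, so B = J + 10.7·(cos 216°, sin 216°) = (22.74, -16.99). Then |GB| = |B − G| = 28.39.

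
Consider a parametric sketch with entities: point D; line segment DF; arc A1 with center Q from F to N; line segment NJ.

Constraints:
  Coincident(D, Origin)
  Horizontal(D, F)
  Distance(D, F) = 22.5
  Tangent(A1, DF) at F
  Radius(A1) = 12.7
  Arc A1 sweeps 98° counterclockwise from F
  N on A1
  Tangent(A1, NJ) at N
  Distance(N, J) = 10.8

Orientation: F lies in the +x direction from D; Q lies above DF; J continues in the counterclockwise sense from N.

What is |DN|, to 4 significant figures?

37.94

D is at the origin; D and F share the same y with |DF| = 22.5 and F on the +x side, so F = (22.50, 0.000). Since A1 is tangent to DF there, QF ⟂ DF, so Q = F + (0, 12.7) = (22.50, 12.70). On A1, F sits at bearing -90° from Q; a 98° counterclockwise sweep puts N at bearing 8°, so N = Q + 12.7·(cos 8°, sin 8°) = (35.08, 14.47). Then |DN| = |N − D| = 37.94.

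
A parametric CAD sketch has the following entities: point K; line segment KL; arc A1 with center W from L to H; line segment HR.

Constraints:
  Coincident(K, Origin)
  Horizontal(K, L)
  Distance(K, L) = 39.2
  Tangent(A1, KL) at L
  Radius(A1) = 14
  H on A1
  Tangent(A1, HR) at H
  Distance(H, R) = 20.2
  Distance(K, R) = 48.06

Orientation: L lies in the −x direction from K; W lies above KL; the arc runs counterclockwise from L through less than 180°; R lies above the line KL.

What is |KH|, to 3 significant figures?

31.0

K is at the origin; KL is horizontal with |KL| = 39.2 and L on the −x side, so L = (-39.2, 0.00). Tangency of A1 to KL means the radius WL is perpendicular to KL, so W = L + (0, 14) = (-39.2, 14.0). Since WH ⟂ HR (tangency), |WR| = √(14.0² + 20.2²) = 24.6 regardless of where H sits on A1. So R lies on both circle(K, 48.06) and circle(W, 24.6); the above-KL intersection is R = (-30.6, 37.0). H is the foot of the tangent from R: H = (-25.6, 17.5).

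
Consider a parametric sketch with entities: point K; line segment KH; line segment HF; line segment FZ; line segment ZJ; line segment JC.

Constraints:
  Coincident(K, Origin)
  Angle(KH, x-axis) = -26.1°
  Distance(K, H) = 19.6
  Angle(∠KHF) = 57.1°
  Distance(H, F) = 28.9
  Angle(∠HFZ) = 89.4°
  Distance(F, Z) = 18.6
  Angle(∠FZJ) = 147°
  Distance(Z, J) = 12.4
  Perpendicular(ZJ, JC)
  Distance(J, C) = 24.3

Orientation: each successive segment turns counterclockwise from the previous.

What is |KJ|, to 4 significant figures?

16.76

K is at the origin; KH runs at -26.1° with length 19.6, so H = (17.60, -8.623). ∠KHF = 57.1° gives HF at 96.80° from the x-axis; with |HF| = 28.9, F = (14.18, 20.07). ∠HFZ = 89.4° gives FZ at -172.6° from the x-axis; with |FZ| = 18.6, Z = (-4.266, 17.68). ∠FZJ = 147.0° gives ZJ at -139.6° from the x-axis; with |ZJ| = 12.4, J = (-13.71, 9.642). Then |KJ| = |J − K| = 16.76.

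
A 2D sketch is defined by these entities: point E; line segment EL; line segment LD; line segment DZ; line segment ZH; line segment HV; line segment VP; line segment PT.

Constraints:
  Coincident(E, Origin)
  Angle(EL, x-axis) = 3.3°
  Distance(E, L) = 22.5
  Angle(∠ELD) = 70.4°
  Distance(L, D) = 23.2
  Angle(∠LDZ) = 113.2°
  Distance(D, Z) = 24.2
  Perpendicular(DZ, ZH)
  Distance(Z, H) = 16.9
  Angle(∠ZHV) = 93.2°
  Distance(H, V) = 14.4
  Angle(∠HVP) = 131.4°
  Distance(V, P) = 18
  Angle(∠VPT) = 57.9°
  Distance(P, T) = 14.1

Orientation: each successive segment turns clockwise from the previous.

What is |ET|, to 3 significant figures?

21.0

E is at the origin; EL runs at 3.3° with length 22.5, so L = (22.5, 1.30). ∠ELD = 70.4° gives LD at -106° from the x-axis; with |LD| = 23.2, D = (16.0, -21.0). ∠LDZ = 113.2° gives DZ at -173° from the x-axis; with |DZ| = 24.2, Z = (-8.07, -23.9). DZ ⟂ ZH, so ZH runs at 96.9°; with |ZH| = 16.9, H = (-10.1, -7.10). ∠ZHV = 93.2° gives HV at 10.1° from the x-axis; with |HV| = 14.4, V = (4.07, -4.58). ∠HVP = 131.4° gives VP at -38.5° from the x-axis; with |VP| = 18.0, P = (18.2, -15.8). ∠VPT = 57.9° gives PT at -161° from the x-axis; with |PT| = 14.1, T = (4.86, -20.5). Then |ET| = |T − E| = 21.0.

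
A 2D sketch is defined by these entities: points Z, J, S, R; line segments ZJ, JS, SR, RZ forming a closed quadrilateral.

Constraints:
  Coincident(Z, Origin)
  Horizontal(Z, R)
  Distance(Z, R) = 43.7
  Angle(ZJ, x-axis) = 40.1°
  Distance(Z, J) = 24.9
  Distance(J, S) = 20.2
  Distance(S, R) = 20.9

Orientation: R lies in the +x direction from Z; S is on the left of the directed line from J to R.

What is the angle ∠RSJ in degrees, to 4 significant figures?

91.37°

Z is at the origin; ZR is horizontal with |ZR| = 43.7 and R in +x, so R = (43.7, 0). ZJ runs at 40.1° with |ZJ| = 24.9, so J = (19.05, 16.04). S is determined by |JS| = 20.2 and |SR| = 20.9 together: it lies at the intersection of circle(J, 20.2) and circle(R, 20.9). With |JR| = 29.41, the foot of the radical line on JR is 14.22 from J and the perpendicular offset is √(20.2² − 14.22²) = 14.35. Taking the left-of-JR solution: S = (38.79, 20.31).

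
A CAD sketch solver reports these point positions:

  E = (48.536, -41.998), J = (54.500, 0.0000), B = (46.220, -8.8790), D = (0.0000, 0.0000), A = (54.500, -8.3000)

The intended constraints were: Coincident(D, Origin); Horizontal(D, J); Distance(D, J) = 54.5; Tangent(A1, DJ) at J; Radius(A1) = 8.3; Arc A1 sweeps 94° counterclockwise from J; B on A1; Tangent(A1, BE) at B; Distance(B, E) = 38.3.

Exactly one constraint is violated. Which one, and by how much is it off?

Distance(B, E) = 38.3 — off by 5.10.

D = (0.00, 0.00) ✓; D.y = 0.00, J.y = 0.00 ✓; |DJ| = 54.50 ✓; ∠(AJ, JD) = 90.00° ✓; |AJ| = 8.300 ✓; bearing(A→B) − bearing(A→J) = 94.00° ✓; |AB| = 8.300 ✓; ∠(AB, BE) = 90.00° ✓; |BE| = 33.20 ✗.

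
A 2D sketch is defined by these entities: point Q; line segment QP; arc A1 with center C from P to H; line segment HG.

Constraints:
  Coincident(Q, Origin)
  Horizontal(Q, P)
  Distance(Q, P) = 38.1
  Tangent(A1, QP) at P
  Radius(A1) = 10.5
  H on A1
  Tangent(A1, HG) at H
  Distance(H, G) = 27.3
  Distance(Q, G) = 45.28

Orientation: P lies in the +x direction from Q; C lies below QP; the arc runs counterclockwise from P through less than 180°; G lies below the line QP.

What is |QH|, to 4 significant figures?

29.33

Checks: Q.y = 0.00, P.y = 0.00 ✓; |CH| = 10.50 ✓; ∠(CH, HG) = 90.00° ✓; |HG| = 27.30 ✓; |QG| = 45.28 ✓.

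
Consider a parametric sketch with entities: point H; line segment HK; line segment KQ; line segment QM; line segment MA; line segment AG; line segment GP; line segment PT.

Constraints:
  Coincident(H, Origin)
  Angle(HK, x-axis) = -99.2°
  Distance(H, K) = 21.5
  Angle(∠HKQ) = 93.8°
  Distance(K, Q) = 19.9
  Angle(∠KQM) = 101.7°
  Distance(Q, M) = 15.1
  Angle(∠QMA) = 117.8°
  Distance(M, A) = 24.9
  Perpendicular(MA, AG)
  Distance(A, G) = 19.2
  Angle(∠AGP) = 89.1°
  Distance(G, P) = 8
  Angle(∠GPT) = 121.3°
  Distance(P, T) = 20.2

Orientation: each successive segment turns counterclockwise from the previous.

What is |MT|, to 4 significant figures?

6.880

∠AGP = 89.1° gives GP at -51.60° from the x-axis; with |GP| = 8.0, P = (-3.159, -10.18). ∠GPT = 121.3° gives PT at 7.100° from the x-axis; with |PT| = 20.2, T = (16.89, -7.688). Then |MT| = |T − M| = 6.880.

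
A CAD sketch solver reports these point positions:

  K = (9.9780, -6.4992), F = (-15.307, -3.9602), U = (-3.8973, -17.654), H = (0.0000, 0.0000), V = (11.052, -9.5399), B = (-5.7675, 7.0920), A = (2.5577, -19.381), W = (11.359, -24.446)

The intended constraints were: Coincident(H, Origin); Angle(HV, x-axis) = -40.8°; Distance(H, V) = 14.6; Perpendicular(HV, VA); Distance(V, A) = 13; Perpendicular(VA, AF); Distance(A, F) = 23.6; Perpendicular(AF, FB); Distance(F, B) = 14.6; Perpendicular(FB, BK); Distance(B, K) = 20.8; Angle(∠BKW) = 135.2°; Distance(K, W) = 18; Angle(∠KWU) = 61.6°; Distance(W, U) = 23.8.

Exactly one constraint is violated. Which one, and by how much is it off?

Distance(W, U) = 23.8 — off by 7.10.

H = (0.00, 0.00) ✓; HV at -40.80° ✓; |HV| = 14.60 ✓; ∠(HV, VA) = 90.00° ✓; |VA| = 13.00 ✓; ∠(VA, AF) = 90.00° ✓; |AF| = 23.60 ✓; ∠(AF, FB) = 90.00° ✓; |FB| = 14.60 ✓; ∠(FB, BK) = 90.00° ✓; |BK| = 20.80 ✓; ∠BKW = 135.2° ✓; |KW| = 18.00 ✓; ∠KWU = 61.60° ✓; |WU| = 16.70 ✗.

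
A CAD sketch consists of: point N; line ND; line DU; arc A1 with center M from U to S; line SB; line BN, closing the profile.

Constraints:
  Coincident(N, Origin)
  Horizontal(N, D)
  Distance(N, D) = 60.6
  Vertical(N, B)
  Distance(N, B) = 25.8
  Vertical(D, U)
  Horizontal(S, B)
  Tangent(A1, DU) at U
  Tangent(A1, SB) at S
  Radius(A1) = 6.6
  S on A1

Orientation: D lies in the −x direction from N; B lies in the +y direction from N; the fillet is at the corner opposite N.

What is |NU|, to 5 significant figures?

63.569

N is at the origin; ND is horizontal with |ND| = 60.6 and D on the −x side, so D = (-60.600, 0.0000). NB is vertical with |NB| = 25.8 and B on the +y side, so B = (0.0000, 25.800). The virtual corner opposite N is at (-60.600, 25.800). Tangency of A1 to DU means the radius MU is perpendicular to DU and A1 meets SB tangentially, so MS is at right angles to SB, with radius 6.6, so the center M sits 6.6 in from both sides at M = (-54.000, 19.200). That places the tangent points at U = (-60.600, 19.200) on DU and S = (-54.000, 25.800) on SB. Then |NU| = |U − N| = 63.569.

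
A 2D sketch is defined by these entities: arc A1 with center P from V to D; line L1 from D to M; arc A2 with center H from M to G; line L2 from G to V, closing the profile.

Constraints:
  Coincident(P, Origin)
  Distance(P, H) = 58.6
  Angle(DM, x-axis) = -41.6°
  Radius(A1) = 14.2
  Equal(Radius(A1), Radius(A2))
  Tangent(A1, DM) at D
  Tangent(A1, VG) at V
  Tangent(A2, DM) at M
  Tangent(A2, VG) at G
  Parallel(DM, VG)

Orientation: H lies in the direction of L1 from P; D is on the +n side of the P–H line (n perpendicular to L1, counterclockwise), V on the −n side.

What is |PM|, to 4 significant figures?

60.30

Tangency of A1 to both parallel lines with radius 14.2 puts D and V at P ± 14.2·n: D = (9.428, 10.62), V = (-9.428, -10.62). Equal radii place M and G the same way about H: M = H + 14.2·n = (53.25, -28.29), G = H − 14.2·n = (34.39, -49.52). Then |PM| = |M − P| = 60.30.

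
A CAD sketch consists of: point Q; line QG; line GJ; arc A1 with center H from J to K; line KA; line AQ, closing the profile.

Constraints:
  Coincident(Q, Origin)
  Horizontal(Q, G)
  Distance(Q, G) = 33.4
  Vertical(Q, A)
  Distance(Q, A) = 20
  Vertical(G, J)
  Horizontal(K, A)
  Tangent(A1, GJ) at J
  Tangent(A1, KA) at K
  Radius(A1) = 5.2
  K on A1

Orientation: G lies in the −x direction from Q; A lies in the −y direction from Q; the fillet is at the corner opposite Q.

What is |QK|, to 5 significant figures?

34.572

Q is at the origin; Q and G share the same y with |QG| = 33.4 and G on the −x side, so G = (-33.400, 0.0000). Q and A share the same x with |QA| = 20.0 and A on the −y side, so A = (0.0000, -20.000). The virtual corner opposite Q is at (-33.400, -20.000). A1 meets GJ tangentially, so HJ is at right angles to GJ and the tangent condition forces HK to be normal to KA, with radius 5.2, so the center H sits 5.2 in from both sides at H = (-28.200, -14.800). That places the tangent points at J = (-33.400, -14.800) on GJ and K = (-28.200, -20.000) on KA. Then |QK| = |K − Q| = 34.572.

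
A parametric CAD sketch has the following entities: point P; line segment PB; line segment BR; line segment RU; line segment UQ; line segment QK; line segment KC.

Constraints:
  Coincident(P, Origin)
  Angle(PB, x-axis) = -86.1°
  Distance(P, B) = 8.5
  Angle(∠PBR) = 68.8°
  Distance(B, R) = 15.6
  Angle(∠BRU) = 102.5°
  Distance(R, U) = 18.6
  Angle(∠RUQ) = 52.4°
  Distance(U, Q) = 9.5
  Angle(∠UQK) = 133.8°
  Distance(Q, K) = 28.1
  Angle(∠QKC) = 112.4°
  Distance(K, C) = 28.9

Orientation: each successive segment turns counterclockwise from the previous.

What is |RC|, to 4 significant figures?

32.53

∠UQK = 133.8° gives QK at -83.60° from the x-axis; with |QK| = 28.1, K = (7.699, -18.93). ∠QKC = 112.4° gives KC at -16.00° from the x-axis; with |KC| = 28.9, C = (35.48, -26.90). Then |RC| = |C − R| = 32.53.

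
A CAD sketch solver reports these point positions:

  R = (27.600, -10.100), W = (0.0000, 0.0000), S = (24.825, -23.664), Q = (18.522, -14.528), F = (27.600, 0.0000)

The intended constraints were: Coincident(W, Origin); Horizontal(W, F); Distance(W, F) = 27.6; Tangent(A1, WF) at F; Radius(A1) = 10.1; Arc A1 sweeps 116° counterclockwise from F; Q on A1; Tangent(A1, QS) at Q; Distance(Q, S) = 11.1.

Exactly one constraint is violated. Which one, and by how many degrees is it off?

Tangent(A1, QS) at Q — off by 8.60°.

W = (0.00, 0.00) ✓; W.y = 0.00, F.y = 0.00 ✓; |WF| = 27.60 ✓; ∠(RF, FW) = 90.00° ✓; |RF| = 10.10 ✓; bearing(R→Q) − bearing(R→F) = 116.0° ✓; |RQ| = 10.10 ✓; ∠(RQ, QS) = 81.40° ✗; |QS| = 11.10 ✓.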